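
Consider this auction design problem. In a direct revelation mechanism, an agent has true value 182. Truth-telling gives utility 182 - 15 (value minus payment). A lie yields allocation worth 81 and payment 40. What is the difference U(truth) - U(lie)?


Step 1: U(truth) = value - payment = 182 - 15 = 167
Step 2: U(lie) = allocation - payment = 81 - 40 = 41
Step 3: IC gap = 167 - 41 = 126

126


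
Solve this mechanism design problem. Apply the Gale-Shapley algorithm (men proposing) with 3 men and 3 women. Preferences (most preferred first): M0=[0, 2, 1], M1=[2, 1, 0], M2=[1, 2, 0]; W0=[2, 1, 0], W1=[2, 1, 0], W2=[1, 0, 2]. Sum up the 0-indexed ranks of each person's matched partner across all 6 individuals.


Step 1: Run Gale-Shapley (men propose, women hold best offer):
  M0 proposes to W0; she accepts
  M1 proposes to W2; she accepts
  M2 proposes to W1; she accepts
Step 2: Final matching: W0-M0, W1-M2, W2-M1
Step 3: 0-indexed ranks (man's rank of his match, then woman's): 0 + 2 + 0 + 0 + 0 + 0
Step 4: Total rank sum = 2

2


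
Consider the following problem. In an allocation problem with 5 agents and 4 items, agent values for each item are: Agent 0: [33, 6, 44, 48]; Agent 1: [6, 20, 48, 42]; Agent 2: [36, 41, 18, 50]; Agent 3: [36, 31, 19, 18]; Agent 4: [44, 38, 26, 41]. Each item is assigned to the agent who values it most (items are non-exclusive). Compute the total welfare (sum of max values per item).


Step 1: For each item, find the maximum value among all agents.
Step 2: Item 0 -> Agent 4 (value 44)
Step 3: Item 1 -> Agent 2 (value 41)
Step 4: Item 2 -> Agent 1 (value 48)
Step 5: Item 3 -> Agent 2 (value 50)
Step 6: Total welfare = 44 + 41 + 48 + 50 = 183

183


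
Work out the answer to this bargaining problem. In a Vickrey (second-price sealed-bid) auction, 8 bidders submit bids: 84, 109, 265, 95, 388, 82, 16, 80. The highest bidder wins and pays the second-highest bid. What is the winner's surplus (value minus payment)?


Step 1: Sort bids in descending order: 388, 265, 109, 95, 84, 82, 80, 16
Step 2: The winning bid is the highest: 388
Step 3: The payment equals the second-highest bid: 265
Step 4: Surplus = winner's bid - payment = 388 - 265 = 123

123


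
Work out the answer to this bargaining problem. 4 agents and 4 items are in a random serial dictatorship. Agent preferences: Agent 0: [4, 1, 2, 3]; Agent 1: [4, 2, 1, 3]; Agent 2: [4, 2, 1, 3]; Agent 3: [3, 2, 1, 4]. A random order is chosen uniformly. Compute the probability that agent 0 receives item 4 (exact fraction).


Step 1: Agent 0 wants item 4
Step 2: There are 24 possible orderings of agents
Step 3: In 8 orderings, agent 0 gets item 4
Step 4: Probability = 8/24 = 1/3

1/3


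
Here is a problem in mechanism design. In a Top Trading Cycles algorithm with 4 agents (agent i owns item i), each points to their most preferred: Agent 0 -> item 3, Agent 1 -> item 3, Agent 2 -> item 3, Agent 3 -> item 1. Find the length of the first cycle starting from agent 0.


Step 1: Trace the pointer graph from agent 0: 0 -> 3 -> 1 -> 3
Step 2: A cycle is detected when we revisit agent 3
Step 3: The cycle is: 3 -> 1 -> 3
Step 4: Cycle length = 2

2


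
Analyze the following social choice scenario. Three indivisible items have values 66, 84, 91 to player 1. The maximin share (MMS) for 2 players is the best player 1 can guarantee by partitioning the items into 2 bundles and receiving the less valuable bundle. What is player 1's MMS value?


Step 1: Item values = 66, 84, 91
Step 2: Enumerate all 2-bundle partitions and take the smaller bundle:
  Partition 1: {66} vs {84,91} -> bundles 66, 175; min = 66
  Partition 2: {84} vs {66,91} -> bundles 84, 157; min = 84
  Partition 3: {91} vs {66,84} -> bundles 91, 150; min = 91
Step 3: MMS = max(66, 84, 91) = 91

91


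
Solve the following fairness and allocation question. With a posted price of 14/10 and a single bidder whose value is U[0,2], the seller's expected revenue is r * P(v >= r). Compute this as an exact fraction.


Step 1: Posted price r = 7/5, value support [0,2]
Step 2: P(v >= r) = (2 - 7/5)/2 = 3/10
Step 3: Expected revenue = r * P(v >= r) = 7/5 * 3/10
Step 4: Revenue = 21/50

21/50


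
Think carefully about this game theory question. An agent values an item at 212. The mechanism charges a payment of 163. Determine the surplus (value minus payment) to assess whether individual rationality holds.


Step 1: Surplus = value - payment = 212 - 163 = 49
Step 2: IR is satisfied (surplus >= 0)

49


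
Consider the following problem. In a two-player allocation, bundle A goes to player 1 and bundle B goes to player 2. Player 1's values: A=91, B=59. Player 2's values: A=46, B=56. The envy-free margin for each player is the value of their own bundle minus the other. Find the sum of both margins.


Step 1: Player 1's margin = v1(A) - v1(B) = 91 - 59 = 32
Step 2: Player 2's margin = v2(B) - v2(A) = 56 - 46 = 10
Step 3: Total margin = 32 + 10 = 42

42


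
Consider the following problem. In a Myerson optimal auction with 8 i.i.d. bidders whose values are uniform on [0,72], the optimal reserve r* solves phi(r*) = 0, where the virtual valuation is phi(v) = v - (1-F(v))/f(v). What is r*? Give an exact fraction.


Step 1: For U[0,72], F(v) = v/72 and f(v) = 1/72
Step 2: phi(v) = v - (1 - v/72)/(1/72) = v - (72 - v) = 2v - 72
Step 3: Set phi(r*) = 0: 2r* - 72 = 0
Step 4: r* = 72/2 = 36 (the number of bidders n = 8 does not enter)

36


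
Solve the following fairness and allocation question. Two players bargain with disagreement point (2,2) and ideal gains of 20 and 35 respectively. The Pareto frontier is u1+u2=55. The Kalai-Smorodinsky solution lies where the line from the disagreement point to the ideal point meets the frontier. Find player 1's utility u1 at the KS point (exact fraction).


Step 1: At the KS point, (u1-d1)/r1 = (u2-d2)/r2 = t and u1+u2 = 55
Step 2: u1 = d1 + r1*t and u2 = d2 + r2*t, so (d1 + r1*t) + (d2 + r2*t) = 55
Step 3: t = (55 - 2 - 2)/(20 + 35) = 51/55
Step 4: u1 = d1 + r1*t = 2 + 20 * 51/55 = 226/11
Step 5: (Check: u2 = d2 + r2*t = 379/11; u1+u2 = 226/11 + 379/11 = 55, on the frontier.)

226/11


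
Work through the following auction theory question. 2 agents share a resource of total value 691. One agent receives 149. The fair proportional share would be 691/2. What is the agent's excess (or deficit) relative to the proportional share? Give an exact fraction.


Step 1: Proportional share = 691/2
Step 2: Agent's actual allocation = 149
Step 3: Excess = 149 - 691/2 = -393/2

-393/2


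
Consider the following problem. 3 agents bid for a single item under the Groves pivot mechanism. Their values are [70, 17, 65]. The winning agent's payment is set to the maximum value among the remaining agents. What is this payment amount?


Step 1: The efficient winner is agent 0 with value 70
Step 2: Other agents' values: [17, 65]
Step 3: Pivot payment = max(others) = 65
Step 4: The winner pays 65

65


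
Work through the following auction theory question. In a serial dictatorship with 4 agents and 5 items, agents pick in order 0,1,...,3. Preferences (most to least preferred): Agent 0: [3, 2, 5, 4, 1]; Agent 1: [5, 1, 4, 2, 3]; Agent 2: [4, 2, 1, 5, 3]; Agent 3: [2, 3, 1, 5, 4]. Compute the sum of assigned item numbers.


Step 1: Agent 0 picks item 3
Step 2: Agent 1 picks item 5
Step 3: Agent 2 picks item 4
Step 4: Agent 3 picks item 2
Step 5: Sum = 3 + 5 + 4 + 2 = 14

14


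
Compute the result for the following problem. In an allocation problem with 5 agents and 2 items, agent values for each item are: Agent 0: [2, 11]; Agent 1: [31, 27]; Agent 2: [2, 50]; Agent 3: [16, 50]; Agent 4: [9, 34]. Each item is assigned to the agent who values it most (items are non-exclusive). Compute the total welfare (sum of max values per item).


Step 1: For each item, find the maximum value among all agents.
Step 2: Item 0 -> Agent 1 (value 31)
Step 3: Item 1 -> Agent 2 (value 50)
Step 4: Total welfare = 31 + 50 = 81

81


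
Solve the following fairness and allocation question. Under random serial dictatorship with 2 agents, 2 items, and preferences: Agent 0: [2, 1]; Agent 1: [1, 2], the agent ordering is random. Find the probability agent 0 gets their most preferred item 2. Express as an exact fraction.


Step 1: Agent 0 wants item 2
Step 2: There are 2 possible orderings of agents
Step 3: In 2 orderings, agent 0 gets item 2
Step 4: Probability = 2/2 = 1

1


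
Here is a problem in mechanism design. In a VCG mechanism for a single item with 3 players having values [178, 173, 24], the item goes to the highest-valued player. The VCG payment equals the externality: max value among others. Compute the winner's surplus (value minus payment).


Step 1: The winner is the agent with the highest value: agent 0 with value 178
Step 2: Values of other agents: [173, 24]
Step 3: VCG payment = max of others' values = 173
Step 4: Surplus = 178 - 173 = 5

5


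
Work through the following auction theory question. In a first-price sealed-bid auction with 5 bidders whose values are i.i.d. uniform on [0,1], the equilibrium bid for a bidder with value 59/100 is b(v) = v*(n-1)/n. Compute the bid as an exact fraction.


Step 1: The symmetric BNE bidding function is b(v) = v * (n-1) / n
Step 2: Substitute v = 59/100 and n = 5
Step 3: b = 59/100 * 4/5
Step 4: b = 59/125

59/125


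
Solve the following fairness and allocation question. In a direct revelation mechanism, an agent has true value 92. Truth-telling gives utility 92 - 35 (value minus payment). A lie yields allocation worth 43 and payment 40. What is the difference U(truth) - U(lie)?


Step 1: U(truth) = value - payment = 92 - 35 = 57
Step 2: U(lie) = allocation - payment = 43 - 40 = 3
Step 3: IC gap = 57 - 3 = 54

54


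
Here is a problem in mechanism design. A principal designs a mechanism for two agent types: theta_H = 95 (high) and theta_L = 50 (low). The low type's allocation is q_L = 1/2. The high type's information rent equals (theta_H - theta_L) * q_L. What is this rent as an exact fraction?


Step 1: theta_H - theta_L = 95 - 50 = 45
Step 2: Information rent = (theta_H - theta_L) * q_L
Step 3: = 45 * 1/2
Step 4: = 45/2

45/2


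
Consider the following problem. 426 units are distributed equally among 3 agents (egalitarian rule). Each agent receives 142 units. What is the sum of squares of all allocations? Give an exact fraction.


Step 1: Each agent's share = 426/3 = 142
Step 2: Square of each share = (142)^2 = 20164
Step 3: Sum of squares = 3 * 20164 = 60492

60492


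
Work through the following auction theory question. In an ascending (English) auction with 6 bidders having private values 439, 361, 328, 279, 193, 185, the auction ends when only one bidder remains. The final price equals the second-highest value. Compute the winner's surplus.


Step 1: Identify the highest value: 439
Step 2: Identify the second-highest value: 361
Step 3: The final price = second-highest value = 361
Step 4: Surplus = 439 - 361 = 78

78


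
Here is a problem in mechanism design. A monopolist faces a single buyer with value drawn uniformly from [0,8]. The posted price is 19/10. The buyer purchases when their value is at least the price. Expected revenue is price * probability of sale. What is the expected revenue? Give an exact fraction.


Step 1: Posted price r = 19/10, value support [0,8]
Step 2: P(v >= r) = (8 - 19/10)/8 = 61/80
Step 3: Expected revenue = r * P(v >= r) = 19/10 * 61/80
Step 4: Revenue = 1159/800

1159/800


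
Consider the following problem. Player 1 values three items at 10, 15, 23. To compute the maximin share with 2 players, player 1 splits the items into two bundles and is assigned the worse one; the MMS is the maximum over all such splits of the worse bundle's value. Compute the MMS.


Step 1: Item values = 10, 15, 23
Step 2: Enumerate all 2-bundle partitions and take the smaller bundle:
  Partition 1: {10} vs {15,23} -> bundles 10, 38; min = 10
  Partition 2: {15} vs {10,23} -> bundles 15, 33; min = 15
  Partition 3: {23} vs {10,15} -> bundles 23, 25; min = 23
Step 3: MMS = max(10, 15, 23) = 23

23


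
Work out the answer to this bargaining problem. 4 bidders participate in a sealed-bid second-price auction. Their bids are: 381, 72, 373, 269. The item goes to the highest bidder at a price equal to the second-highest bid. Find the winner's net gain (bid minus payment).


Step 1: Sort bids in descending order: 381, 373, 269, 72
Step 2: The winning bid is the highest: 381
Step 3: The payment equals the second-highest bid: 373
Step 4: Surplus = winner's bid - payment = 381 - 373 = 8

8


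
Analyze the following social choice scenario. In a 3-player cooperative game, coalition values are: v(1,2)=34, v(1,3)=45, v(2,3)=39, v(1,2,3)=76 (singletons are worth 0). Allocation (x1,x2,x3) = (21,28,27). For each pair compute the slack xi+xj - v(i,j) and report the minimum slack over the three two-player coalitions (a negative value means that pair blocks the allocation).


Step 1: Slack for coalition (1,2): x1+x2 - v12 = 49 - 34 = 15
Step 2: Slack for coalition (1,3): x1+x3 - v13 = 48 - 45 = 3
Step 3: Slack for coalition (2,3): x2+x3 - v23 = 55 - 39 = 16
Step 4: Minimum slack = min(15, 3, 16) = 3, attained by (1,3); no pair can gain by deviating, so the allocation is in the core

3


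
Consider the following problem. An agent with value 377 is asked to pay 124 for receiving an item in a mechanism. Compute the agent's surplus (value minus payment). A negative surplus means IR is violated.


Step 1: Surplus = value - payment = 377 - 124 = 253
Step 2: IR is satisfied (surplus >= 0)

253


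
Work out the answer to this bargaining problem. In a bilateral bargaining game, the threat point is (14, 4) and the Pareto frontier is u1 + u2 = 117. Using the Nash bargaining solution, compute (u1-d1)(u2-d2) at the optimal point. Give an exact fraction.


Step 1: The Nash solution splits surplus symmetrically above the disagreement point
Step 2: u1 = (total + d1 - d2)/2 = (117 + 14 - 4)/2 = 127/2
Step 3: u2 = (total - d1 + d2)/2 = (117 - 14 + 4)/2 = 107/2
Step 4: Nash product = (127/2 - 14) * (107/2 - 4)
Step 5: = 99/2 * 99/2 = 9801/4

9801/4


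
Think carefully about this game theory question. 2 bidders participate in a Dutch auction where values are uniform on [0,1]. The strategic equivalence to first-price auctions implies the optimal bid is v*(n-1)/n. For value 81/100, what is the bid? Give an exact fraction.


Step 1: Dutch auctions are strategically equivalent to first-price auctions
Step 2: The equilibrium bid is b(v) = v*(n-1)/n
Step 3: b = 81/100 * 1/2
Step 4: b = 81/200

81/200


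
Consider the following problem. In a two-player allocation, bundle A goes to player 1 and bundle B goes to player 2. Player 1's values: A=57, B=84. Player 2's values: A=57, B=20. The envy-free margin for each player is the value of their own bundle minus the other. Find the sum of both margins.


Step 1: Player 1's margin = v1(A) - v1(B) = 57 - 84 = -27
Step 2: Player 2's margin = v2(B) - v2(A) = 20 - 57 = -37
Step 3: Total margin = -27 + -37 = -64

-64


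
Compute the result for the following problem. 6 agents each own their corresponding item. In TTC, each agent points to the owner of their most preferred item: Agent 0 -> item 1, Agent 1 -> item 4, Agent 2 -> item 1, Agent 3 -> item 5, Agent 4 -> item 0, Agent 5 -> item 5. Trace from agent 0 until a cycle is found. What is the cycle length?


Step 1: Trace the pointer graph from agent 0: 0 -> 1 -> 4 -> 0
Step 2: A cycle is detected when we revisit agent 0
Step 3: The cycle is: 0 -> 1 -> 4 -> 0
Step 4: Cycle length = 3

3


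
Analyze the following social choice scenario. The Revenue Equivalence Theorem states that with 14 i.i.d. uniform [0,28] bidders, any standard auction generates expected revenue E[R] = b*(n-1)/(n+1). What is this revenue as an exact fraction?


Step 1: By Revenue Equivalence, expected revenue = b*(n-1)/(n+1)
Step 2: Substituting n = 14, b = 28
Step 3: Revenue = 28*(14-1)/(14+1) = 28*13/15
Step 4: Revenue = 364/15

364/15


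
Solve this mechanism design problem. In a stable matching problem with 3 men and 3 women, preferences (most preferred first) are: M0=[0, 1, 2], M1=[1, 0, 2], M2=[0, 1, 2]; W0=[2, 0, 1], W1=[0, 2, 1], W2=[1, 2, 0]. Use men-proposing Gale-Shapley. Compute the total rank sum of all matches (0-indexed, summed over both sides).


Step 1: Run Gale-Shapley (men propose, women hold best offer):
  M0 proposes to W0; she accepts
  M1 proposes to W1; she accepts
  M2 proposes to W0; she switches from M0
  M0 proposes to W1; she switches from M1
  M1 proposes to W0; rejected
  M1 proposes to W2; she accepts
Step 2: Final matching: W0-M2, W1-M0, W2-M1
Step 3: 0-indexed ranks (man's rank of his match, then woman's): 0 + 0 + 1 + 0 + 2 + 0
Step 4: Total rank sum = 3

3


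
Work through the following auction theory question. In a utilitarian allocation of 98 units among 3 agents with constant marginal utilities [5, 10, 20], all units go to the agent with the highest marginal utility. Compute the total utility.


Step 1: The marginal utilities are [5, 10, 20]
Step 2: The highest marginal utility is 20
Step 3: All 98 units go to that agent
Step 4: Total utility = 20 * 98 = 1960

1960


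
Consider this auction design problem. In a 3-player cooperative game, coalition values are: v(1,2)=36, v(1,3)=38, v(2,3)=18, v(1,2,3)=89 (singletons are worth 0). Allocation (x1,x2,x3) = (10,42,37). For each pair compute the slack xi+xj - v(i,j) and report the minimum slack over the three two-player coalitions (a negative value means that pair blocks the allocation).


Step 1: Slack for coalition (1,2): x1+x2 - v12 = 52 - 36 = 16
Step 2: Slack for coalition (1,3): x1+x3 - v13 = 47 - 38 = 9
Step 3: Slack for coalition (2,3): x2+x3 - v23 = 79 - 18 = 61
Step 4: Minimum slack = min(16, 9, 61) = 9, attained by (1,3); no pair can gain by deviating, so the allocation is in the core

9


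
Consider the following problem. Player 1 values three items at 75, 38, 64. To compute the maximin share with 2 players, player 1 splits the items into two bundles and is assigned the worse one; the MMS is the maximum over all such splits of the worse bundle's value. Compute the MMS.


Step 1: Item values = 75, 38, 64
Step 2: Enumerate all 2-bundle partitions and take the smaller bundle:
  Partition 1: {75} vs {38,64} -> bundles 75, 102; min = 75
  Partition 2: {38} vs {75,64} -> bundles 38, 139; min = 38
  Partition 3: {64} vs {75,38} -> bundles 64, 113; min = 64
Step 3: MMS = max(75, 38, 64) = 75

75


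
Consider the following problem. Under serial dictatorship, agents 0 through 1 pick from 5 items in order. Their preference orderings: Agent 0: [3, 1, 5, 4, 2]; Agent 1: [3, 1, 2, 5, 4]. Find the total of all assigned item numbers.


Step 1: Agent 0 picks item 3
Step 2: Agent 1 picks item 1
Step 3: Sum = 3 + 1 = 4

4


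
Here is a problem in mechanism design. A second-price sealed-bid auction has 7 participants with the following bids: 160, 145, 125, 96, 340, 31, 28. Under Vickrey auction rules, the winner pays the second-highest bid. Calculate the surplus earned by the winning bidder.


Step 1: Sort bids in descending order: 340, 160, 145, 125, 96, 31, 28
Step 2: The winning bid is the highest: 340
Step 3: The payment equals the second-highest bid: 160
Step 4: Surplus = winner's bid - payment = 340 - 160 = 180

180


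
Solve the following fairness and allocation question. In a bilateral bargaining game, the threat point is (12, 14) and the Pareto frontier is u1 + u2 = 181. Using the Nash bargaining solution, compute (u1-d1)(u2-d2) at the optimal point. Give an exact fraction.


Step 1: The Nash solution splits surplus symmetrically above the disagreement point
Step 2: u1 = (total + d1 - d2)/2 = (181 + 12 - 14)/2 = 179/2
Step 3: u2 = (total - d1 + d2)/2 = (181 - 12 + 14)/2 = 183/2
Step 4: Nash product = (179/2 - 12) * (183/2 - 14)
Step 5: = 155/2 * 155/2 = 24025/4

24025/4


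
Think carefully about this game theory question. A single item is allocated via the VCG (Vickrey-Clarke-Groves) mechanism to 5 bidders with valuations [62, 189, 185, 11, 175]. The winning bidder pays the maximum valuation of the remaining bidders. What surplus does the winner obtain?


Step 1: The winner is the agent with the highest value: agent 1 with value 189
Step 2: Values of other agents: [62, 185, 11, 175]
Step 3: VCG payment = max of others' values = 185
Step 4: Surplus = 189 - 185 = 4

4


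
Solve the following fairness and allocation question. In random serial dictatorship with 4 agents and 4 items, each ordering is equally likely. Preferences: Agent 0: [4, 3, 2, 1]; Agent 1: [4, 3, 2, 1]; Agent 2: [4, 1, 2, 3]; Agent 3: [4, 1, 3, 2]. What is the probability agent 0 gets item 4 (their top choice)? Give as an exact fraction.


Step 1: Agent 0 wants item 4
Step 2: There are 24 possible orderings of agents
Step 3: In 6 orderings, agent 0 gets item 4
Step 4: Probability = 6/24 = 1/4

1/4


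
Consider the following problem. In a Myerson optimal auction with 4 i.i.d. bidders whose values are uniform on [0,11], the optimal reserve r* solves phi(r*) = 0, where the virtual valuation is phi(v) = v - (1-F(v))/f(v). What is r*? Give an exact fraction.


Step 1: For U[0,11], F(v) = v/11 and f(v) = 1/11
Step 2: phi(v) = v - (1 - v/11)/(1/11) = v - (11 - v) = 2v - 11
Step 3: Set phi(r*) = 0: 2r* - 11 = 0
Step 4: r* = 11/2 (the number of bidders n = 4 does not enter)

11/2


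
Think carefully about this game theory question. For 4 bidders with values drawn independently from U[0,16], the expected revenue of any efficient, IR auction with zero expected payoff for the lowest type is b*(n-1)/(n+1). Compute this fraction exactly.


Step 1: By Revenue Equivalence, expected revenue = b*(n-1)/(n+1)
Step 2: Substituting n = 4, b = 16
Step 3: Revenue = 16*(4-1)/(4+1) = 16*3/5
Step 4: Revenue = 48/5

48/5


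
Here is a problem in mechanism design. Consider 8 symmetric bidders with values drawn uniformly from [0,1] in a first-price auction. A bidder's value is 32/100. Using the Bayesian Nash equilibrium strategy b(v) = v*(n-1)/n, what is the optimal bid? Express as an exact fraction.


Step 1: The symmetric BNE bidding function is b(v) = v * (n-1) / n
Step 2: Substitute v = 8/25 and n = 8
Step 3: b = 8/25 * 7/8
Step 4: b = 7/25

7/25


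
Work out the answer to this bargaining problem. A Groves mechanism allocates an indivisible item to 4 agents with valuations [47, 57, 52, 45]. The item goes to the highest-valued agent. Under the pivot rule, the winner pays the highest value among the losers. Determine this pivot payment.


Step 1: The efficient winner is agent 1 with value 57
Step 2: Other agents' values: [47, 52, 45]
Step 3: Pivot payment = max(others) = 52
Step 4: The winner pays 52

52


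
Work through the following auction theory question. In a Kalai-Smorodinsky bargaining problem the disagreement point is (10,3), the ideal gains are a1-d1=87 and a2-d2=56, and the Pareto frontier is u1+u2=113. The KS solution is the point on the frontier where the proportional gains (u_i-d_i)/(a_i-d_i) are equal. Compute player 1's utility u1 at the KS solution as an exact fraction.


Step 1: At the KS point, (u1-d1)/r1 = (u2-d2)/r2 = t and u1+u2 = 113
Step 2: u1 = d1 + r1*t and u2 = d2 + r2*t, so (d1 + r1*t) + (d2 + r2*t) = 113
Step 3: t = (113 - 10 - 3)/(87 + 56) = 100/143
Step 4: u1 = d1 + r1*t = 10 + 87 * 100/143 = 10130/143
Step 5: (Check: u2 = d2 + r2*t = 6029/143; u1+u2 = 10130/143 + 6029/143 = 113, on the frontier.)

10130/143


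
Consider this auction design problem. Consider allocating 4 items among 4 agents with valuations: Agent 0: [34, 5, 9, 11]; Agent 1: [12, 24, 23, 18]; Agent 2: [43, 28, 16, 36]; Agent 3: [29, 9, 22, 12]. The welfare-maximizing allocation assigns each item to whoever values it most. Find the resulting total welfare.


Step 1: For each item, find the maximum value among all agents.
Step 2: Item 0 -> Agent 2 (value 43)
Step 3: Item 1 -> Agent 2 (value 28)
Step 4: Item 2 -> Agent 1 (value 23)
Step 5: Item 3 -> Agent 2 (value 36)
Step 6: Total welfare = 43 + 28 + 23 + 36 = 130

130


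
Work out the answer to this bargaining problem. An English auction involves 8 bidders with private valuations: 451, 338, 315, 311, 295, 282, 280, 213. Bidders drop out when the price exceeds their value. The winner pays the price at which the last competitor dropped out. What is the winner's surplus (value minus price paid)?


Step 1: Identify the highest value: 451
Step 2: Identify the second-highest value: 338
Step 3: The final price = second-highest value = 338
Step 4: Surplus = 451 - 338 = 113

113


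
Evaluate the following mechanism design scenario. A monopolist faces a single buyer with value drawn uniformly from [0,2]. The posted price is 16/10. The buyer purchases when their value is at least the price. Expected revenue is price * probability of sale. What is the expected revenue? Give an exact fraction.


Step 1: Posted price r = 8/5, value support [0,2]
Step 2: P(v >= r) = (2 - 8/5)/2 = 1/5
Step 3: Expected revenue = r * P(v >= r) = 8/5 * 1/5
Step 4: Revenue = 8/25

8/25


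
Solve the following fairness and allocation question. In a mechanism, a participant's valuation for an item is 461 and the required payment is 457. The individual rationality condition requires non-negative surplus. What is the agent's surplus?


Step 1: Surplus = value - payment = 461 - 457 = 4
Step 2: IR is satisfied (surplus >= 0)

4


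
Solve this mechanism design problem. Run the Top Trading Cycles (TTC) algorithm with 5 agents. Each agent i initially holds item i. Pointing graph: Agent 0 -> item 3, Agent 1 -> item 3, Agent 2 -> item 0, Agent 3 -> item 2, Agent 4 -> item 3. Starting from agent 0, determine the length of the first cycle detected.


Step 1: Trace the pointer graph from agent 0: 0 -> 3 -> 2 -> 0
Step 2: A cycle is detected when we revisit agent 0
Step 3: The cycle is: 0 -> 3 -> 2 -> 0
Step 4: Cycle length = 3

3


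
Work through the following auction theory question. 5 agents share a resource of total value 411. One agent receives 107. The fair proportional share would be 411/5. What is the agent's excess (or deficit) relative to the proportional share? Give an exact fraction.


Step 1: Proportional share = 411/5
Step 2: Agent's actual allocation = 107
Step 3: Excess = 107 - 411/5 = 124/5

124/5


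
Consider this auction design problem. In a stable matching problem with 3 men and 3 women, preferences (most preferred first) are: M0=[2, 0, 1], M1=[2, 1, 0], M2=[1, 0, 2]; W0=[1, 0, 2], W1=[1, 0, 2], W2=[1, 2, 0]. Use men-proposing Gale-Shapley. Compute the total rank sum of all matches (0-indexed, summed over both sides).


Step 1: Run Gale-Shapley (men propose, women hold best offer):
  M0 proposes to W2; she accepts
  M1 proposes to W2; she switches from M0
  M2 proposes to W1; she accepts
  M0 proposes to W0; she accepts
Step 2: Final matching: W0-M0, W1-M2, W2-M1
Step 3: 0-indexed ranks (man's rank of his match, then woman's): 1 + 1 + 0 + 2 + 0 + 0
Step 4: Total rank sum = 4

4


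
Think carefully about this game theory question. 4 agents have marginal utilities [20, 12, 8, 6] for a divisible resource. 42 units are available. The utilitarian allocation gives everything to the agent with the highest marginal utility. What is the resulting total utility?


Step 1: The marginal utilities are [20, 12, 8, 6]
Step 2: The highest marginal utility is 20
Step 3: All 42 units go to that agent
Step 4: Total utility = 20 * 42 = 840

840


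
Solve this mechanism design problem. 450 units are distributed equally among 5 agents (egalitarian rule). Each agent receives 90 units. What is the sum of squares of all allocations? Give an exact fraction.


Step 1: Each agent's share = 450/5 = 90
Step 2: Square of each share = (90)^2 = 8100
Step 3: Sum of squares = 5 * 8100 = 40500

40500


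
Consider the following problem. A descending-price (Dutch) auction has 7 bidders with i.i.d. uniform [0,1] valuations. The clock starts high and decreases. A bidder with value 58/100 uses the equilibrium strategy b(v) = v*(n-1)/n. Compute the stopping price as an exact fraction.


Step 1: Dutch auctions are strategically equivalent to first-price auctions
Step 2: The equilibrium bid is b(v) = v*(n-1)/n
Step 3: b = 29/50 * 6/7
Step 4: b = 87/175

87/175


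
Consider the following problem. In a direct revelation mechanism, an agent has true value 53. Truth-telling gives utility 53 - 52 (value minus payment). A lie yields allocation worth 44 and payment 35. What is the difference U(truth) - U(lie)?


Step 1: U(truth) = value - payment = 53 - 52 = 1
Step 2: U(lie) = allocation - payment = 44 - 35 = 9
Step 3: IC gap = 1 - 9 = -8

-8


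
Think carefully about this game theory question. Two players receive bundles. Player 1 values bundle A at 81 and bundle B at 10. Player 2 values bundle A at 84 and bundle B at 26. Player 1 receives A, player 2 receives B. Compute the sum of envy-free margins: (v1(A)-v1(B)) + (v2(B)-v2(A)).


Step 1: Player 1's margin = v1(A) - v1(B) = 81 - 10 = 71
Step 2: Player 2's margin = v2(B) - v2(A) = 26 - 84 = -58
Step 3: Total margin = 71 + -58 = 13

13


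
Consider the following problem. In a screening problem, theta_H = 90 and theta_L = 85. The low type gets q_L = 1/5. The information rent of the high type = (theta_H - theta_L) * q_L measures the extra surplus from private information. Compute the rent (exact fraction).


Step 1: theta_H - theta_L = 90 - 85 = 5
Step 2: Information rent = (theta_H - theta_L) * q_L
Step 3: = 5 * 1/5
Step 4: = 1

1


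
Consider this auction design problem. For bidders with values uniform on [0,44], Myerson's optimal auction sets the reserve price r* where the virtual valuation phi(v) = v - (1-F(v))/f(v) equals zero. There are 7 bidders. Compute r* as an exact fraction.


Step 1: For U[0,44], F(v) = v/44 and f(v) = 1/44
Step 2: phi(v) = v - (1 - v/44)/(1/44) = v - (44 - v) = 2v - 44
Step 3: Set phi(r*) = 0: 2r* - 44 = 0
Step 4: r* = 44/2 = 22 (the number of bidders n = 7 does not enter)

22


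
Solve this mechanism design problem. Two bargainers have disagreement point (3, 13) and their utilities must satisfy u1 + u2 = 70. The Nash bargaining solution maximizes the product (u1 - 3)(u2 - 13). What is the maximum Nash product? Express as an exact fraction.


Step 1: The Nash solution splits surplus symmetrically above the disagreement point
Step 2: u1 = (total + d1 - d2)/2 = (70 + 3 - 13)/2 = 30
Step 3: u2 = (total - d1 + d2)/2 = (70 - 3 + 13)/2 = 40
Step 4: Nash product = (30 - 3) * (40 - 13)
Step 5: = 27 * 27 = 729

729


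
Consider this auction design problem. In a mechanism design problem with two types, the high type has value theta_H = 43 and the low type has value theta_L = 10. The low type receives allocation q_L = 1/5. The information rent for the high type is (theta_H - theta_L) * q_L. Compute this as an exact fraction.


Step 1: theta_H - theta_L = 43 - 10 = 33
Step 2: Information rent = (theta_H - theta_L) * q_L
Step 3: = 33 * 1/5
Step 4: = 33/5

33/5


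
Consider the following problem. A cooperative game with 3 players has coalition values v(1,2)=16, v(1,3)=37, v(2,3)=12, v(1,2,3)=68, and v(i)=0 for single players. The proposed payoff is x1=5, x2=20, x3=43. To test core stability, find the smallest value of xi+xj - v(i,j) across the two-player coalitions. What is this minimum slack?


Step 1: Slack for coalition (1,2): x1+x2 - v12 = 25 - 16 = 9
Step 2: Slack for coalition (1,3): x1+x3 - v13 = 48 - 37 = 11
Step 3: Slack for coalition (2,3): x2+x3 - v23 = 63 - 12 = 51
Step 4: Minimum slack = min(9, 11, 51) = 9, attained by (1,2); no pair can gain by deviating, so the allocation is in the core

9


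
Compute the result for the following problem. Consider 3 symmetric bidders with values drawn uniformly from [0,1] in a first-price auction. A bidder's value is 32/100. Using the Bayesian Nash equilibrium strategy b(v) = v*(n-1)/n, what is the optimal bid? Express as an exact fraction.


Step 1: The symmetric BNE bidding function is b(v) = v * (n-1) / n
Step 2: Substitute v = 8/25 and n = 3
Step 3: b = 8/25 * 2/3
Step 4: b = 16/75

16/75


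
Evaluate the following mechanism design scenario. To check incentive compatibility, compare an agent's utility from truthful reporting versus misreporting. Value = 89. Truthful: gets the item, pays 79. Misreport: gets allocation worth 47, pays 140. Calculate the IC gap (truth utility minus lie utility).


Step 1: U(truth) = value - payment = 89 - 79 = 10
Step 2: U(lie) = allocation - payment = 47 - 140 = -93
Step 3: IC gap = 10 - (-93) = 103

103


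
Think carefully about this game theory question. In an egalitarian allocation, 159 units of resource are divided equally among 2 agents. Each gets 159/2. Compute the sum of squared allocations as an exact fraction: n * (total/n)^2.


Step 1: Each agent's share = 159/2
Step 2: Square of each share = (159/2)^2 = 25281/4
Step 3: Sum of squares = 2 * 25281/4 = 25281/2

25281/2


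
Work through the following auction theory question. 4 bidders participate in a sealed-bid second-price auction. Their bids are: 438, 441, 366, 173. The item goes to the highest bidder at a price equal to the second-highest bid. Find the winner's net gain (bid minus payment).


Step 1: Sort bids in descending order: 441, 438, 366, 173
Step 2: The winning bid is the highest: 441
Step 3: The payment equals the second-highest bid: 438
Step 4: Surplus = winner's bid - payment = 441 - 438 = 3

3


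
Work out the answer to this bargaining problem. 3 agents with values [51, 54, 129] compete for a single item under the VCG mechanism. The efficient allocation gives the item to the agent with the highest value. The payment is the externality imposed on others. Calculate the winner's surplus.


Step 1: The winner is the agent with the highest value: agent 2 with value 129
Step 2: Values of other agents: [51, 54]
Step 3: VCG payment = max of others' values = 54
Step 4: Surplus = 129 - 54 = 75

75


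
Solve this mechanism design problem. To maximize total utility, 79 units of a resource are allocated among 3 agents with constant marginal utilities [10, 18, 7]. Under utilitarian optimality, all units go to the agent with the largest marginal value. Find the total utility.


Step 1: The marginal utilities are [10, 18, 7]
Step 2: The highest marginal utility is 18
Step 3: All 79 units go to that agent
Step 4: Total utility = 18 * 79 = 1422

1422


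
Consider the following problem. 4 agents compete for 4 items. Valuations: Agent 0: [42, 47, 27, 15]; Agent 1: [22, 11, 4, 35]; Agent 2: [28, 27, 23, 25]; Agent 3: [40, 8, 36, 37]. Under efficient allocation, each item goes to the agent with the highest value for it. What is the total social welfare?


Step 1: For each item, find the maximum value among all agents.
Step 2: Item 0 -> Agent 0 (value 42)
Step 3: Item 1 -> Agent 0 (value 47)
Step 4: Item 2 -> Agent 3 (value 36)
Step 5: Item 3 -> Agent 3 (value 37)
Step 6: Total welfare = 42 + 47 + 36 + 37 = 162

162


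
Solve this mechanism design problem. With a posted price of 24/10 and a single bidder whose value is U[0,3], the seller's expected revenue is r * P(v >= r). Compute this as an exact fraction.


Step 1: Posted price r = 12/5, value support [0,3]
Step 2: P(v >= r) = (3 - 12/5)/3 = 1/5
Step 3: Expected revenue = r * P(v >= r) = 12/5 * 1/5
Step 4: Revenue = 12/25

12/25


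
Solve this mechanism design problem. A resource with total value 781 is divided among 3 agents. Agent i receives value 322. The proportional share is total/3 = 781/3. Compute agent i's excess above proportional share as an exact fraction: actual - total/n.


Step 1: Proportional share = 781/3
Step 2: Agent's actual allocation = 322
Step 3: Excess = 322 - 781/3 = 185/3

185/3


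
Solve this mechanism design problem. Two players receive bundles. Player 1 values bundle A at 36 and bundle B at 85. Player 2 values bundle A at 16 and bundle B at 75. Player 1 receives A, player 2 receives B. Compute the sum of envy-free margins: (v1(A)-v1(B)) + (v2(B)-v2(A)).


Step 1: Player 1's margin = v1(A) - v1(B) = 36 - 85 = -49
Step 2: Player 2's margin = v2(B) - v2(A) = 75 - 16 = 59
Step 3: Total margin = -49 + 59 = 10

10


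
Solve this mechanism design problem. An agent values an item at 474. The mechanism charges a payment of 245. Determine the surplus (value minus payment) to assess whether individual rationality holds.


Step 1: Surplus = value - payment = 474 - 245 = 229
Step 2: IR is satisfied (surplus >= 0)

229


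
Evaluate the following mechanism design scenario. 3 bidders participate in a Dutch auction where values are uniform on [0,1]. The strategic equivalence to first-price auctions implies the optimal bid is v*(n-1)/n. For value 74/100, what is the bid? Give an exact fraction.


Step 1: Dutch auctions are strategically equivalent to first-price auctions
Step 2: The equilibrium bid is b(v) = v*(n-1)/n
Step 3: b = 37/50 * 2/3
Step 4: b = 37/75

37/75


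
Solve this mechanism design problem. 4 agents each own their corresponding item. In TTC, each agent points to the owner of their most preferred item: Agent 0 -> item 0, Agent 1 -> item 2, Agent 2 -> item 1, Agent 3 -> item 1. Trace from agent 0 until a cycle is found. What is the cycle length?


Step 1: Trace the pointer graph from agent 0: 0 -> 0
Step 2: A cycle is detected when we revisit agent 0
Step 3: The cycle is: 0 -> 0
Step 4: Cycle length = 1

1


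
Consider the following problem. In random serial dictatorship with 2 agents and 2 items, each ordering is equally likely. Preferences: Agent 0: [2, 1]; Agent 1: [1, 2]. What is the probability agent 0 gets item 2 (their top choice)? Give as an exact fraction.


Step 1: Agent 0 wants item 2
Step 2: There are 2 possible orderings of agents
Step 3: In 2 orderings, agent 0 gets item 2
Step 4: Probability = 2/2 = 1

1


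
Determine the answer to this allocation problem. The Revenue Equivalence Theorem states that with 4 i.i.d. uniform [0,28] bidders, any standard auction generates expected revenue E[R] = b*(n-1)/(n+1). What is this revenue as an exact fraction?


Step 1: By Revenue Equivalence, expected revenue = b*(n-1)/(n+1)
Step 2: Substituting n = 4, b = 28
Step 3: Revenue = 28*(4-1)/(4+1) = 28*3/5
Step 4: Revenue = 84/5

84/5


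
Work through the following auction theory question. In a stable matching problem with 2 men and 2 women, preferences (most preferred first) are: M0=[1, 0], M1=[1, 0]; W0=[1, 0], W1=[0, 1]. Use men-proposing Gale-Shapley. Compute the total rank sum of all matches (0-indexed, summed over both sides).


Step 1: Run Gale-Shapley (men propose, women hold best offer):
  M0 proposes to W1; she accepts
  M1 proposes to W1; rejected
  M1 proposes to W0; she accepts
Step 2: Final matching: W0-M1, W1-M0
Step 3: 0-indexed ranks (man's rank of his match, then woman's): 1 + 0 + 0 + 0
Step 4: Total rank sum = 1

1


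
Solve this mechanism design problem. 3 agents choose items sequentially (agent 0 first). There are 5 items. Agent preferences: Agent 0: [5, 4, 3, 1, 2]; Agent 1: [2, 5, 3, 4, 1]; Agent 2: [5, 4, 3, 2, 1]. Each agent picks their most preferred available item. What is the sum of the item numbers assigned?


Step 1: Agent 0 picks item 5
Step 2: Agent 1 picks item 2
Step 3: Agent 2 picks item 4
Step 4: Sum = 5 + 2 + 4 = 11

11


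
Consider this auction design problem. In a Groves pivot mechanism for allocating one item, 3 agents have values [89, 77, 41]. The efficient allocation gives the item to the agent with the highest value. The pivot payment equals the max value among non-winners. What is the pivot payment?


Step 1: The efficient winner is agent 0 with value 89
Step 2: Other agents' values: [77, 41]
Step 3: Pivot payment = max(others) = 77
Step 4: The winner pays 77

77


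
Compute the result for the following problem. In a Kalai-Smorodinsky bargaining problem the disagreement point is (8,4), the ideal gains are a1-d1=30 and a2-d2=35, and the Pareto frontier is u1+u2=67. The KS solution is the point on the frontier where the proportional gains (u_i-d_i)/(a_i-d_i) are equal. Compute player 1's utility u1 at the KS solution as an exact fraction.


Step 1: At the KS point, (u1-d1)/r1 = (u2-d2)/r2 = t and u1+u2 = 67
Step 2: u1 = d1 + r1*t and u2 = d2 + r2*t, so (d1 + r1*t) + (d2 + r2*t) = 67
Step 3: t = (67 - 8 - 4)/(30 + 35) = 55/65 = 11/13
Step 4: u1 = d1 + r1*t = 8 + 30 * 11/13 = 434/13
Step 5: (Check: u2 = d2 + r2*t = 437/13; u1+u2 = 434/13 + 437/13 = 67, on the frontier.)

434/13
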